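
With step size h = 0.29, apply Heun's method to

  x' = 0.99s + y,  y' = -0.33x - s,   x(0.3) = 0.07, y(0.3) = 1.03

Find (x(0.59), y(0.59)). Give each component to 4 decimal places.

0.4829, 0.8758

Heun on (x,y): k1 = f(s_n, state_n); k2 = f(s_n + h, state_n + h·k1); state_{n+1} = state_n + (h/2)·(k1 + k2).
0.300000: (0.070000, 1.030000)
  k1 = (1.327000, -0.323100)
  predictor → (0.454830, 0.936301)
  k2 = (1.520401, -0.740094)
  → (0.482873, 0.875837)
(x(0.59), y(0.59)) ≈ (0.4829, 0.8758)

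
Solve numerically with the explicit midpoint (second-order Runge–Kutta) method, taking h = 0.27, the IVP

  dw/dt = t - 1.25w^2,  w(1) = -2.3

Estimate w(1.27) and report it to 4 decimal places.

-5.1490

Midpoint: k1 = f(t_n, w_n); k2 = f(t_n + h/2, w_n + (h/2)·k1); w_{n+1} = w_n + h·k2.
t=1.000000, w=-2.300000:
  k1 = f(1.000000, -2.300000) = -5.612500
  k2 = f(1.135000, -3.057688) = -10.551816
  w ← -2.300000 + 0.27·(-10.551816) = -5.148990
w(1.27) ≈ -5.1490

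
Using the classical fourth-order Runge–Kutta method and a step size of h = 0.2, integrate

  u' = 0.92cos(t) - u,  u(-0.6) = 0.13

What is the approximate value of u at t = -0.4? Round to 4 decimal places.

0.2528

RK4: k1 = f(t_n, u_n); k2 = f(t_n + h/2, u_n + (h/2)·k1); k3 = f(t_n + h/2, u_n + (h/2)·k2); k4 = f(t_n + h, u_n + h·k3); u_{n+1} = u_n + (h/6)·(k1 + 2k2 + 2k3 + k4).
t=-0.600000, u=0.130000:
  k1 = f(-0.600000, 0.130000) = 0.629309
  k2 = f(-0.500000, 0.192931) = 0.614445
  k3 = f(-0.500000, 0.191445) = 0.615931
  k4 = f(-0.400000, 0.253186) = 0.594190
  u ← 0.130000 + (0.2/6)·(k1 + 2k2 + 2k3 + k4) = 0.252808
u(-0.4) ≈ 0.2528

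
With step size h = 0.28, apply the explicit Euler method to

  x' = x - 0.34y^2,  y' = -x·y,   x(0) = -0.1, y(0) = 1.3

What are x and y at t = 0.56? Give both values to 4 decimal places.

-0.5398, 1.4445

Euler on (x,y): x_{n+1} = x_n + h·x', y_{n+1} = y_n + h·y'.
0.000000: (-0.100000, 1.300000); f=(-0.674600, 0.130000) → (-0.288888, 1.336400)
0.280000: (-0.288888, 1.336400); f=(-0.896116, 0.386070) → (-0.539801, 1.444500)
(x(0.56), y(0.56)) ≈ (-0.5398, 1.4445)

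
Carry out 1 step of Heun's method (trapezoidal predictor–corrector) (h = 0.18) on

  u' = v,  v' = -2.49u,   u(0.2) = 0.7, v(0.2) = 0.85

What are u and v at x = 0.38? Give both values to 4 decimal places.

Heun on (u,v): k1 = f(x_n, state_n); k2 = f(x_n + h, state_n + h·k1); state_{n+1} = state_n + (h/2)·(k1 + k2).
0.200000: (0.700000, 0.850000)
  k1 = (0.850000, -1.743000)
  predictor → (0.853000, 0.536260)
  k2 = (0.536260, -2.123970)
  → (0.824763, 0.501973)
(u(0.38), v(0.38)) ≈ (0.8248, 0.5020)

0.8248, 0.5020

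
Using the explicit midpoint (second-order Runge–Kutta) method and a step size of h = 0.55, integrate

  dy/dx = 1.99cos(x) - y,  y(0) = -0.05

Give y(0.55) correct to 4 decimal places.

Midpoint: k1 = f(x_n, y_n); k2 = f(x_n + h/2, y_n + (h/2)·k1); y_{n+1} = y_n + h·k2.
x=0.000000, y=-0.050000:
  k1 = f(0.000000, -0.050000) = 2.040000
  k2 = f(0.275000, 0.511000) = 1.404226
  y ← -0.050000 + 0.55·1.404226 = 0.722324
y(0.55) ≈ 0.7223

0.7223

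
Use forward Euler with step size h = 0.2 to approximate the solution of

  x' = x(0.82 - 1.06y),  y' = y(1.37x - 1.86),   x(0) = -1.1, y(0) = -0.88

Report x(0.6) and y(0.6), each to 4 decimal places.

-2.1427, -0.0082

Euler on (x,y): x_{n+1} = x_n + h·x', y_{n+1} = y_n + h·y'.
0.000000: (-1.100000, -0.880000); f=(-1.928080, 2.962960) → (-1.485616, -0.287408)
0.200000: (-1.485616, -0.287408); f=(-1.670802, 1.119539) → (-1.819776, -0.063500)
0.400000: (-1.819776, -0.063500); f=(-1.614706, 0.276423) → (-2.142718, -0.008216)
(x(0.6), y(0.6)) ≈ (-2.1427, -0.0082)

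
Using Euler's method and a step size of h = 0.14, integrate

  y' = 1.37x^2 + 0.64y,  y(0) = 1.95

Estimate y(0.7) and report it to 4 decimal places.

3.1145

Euler: y_{n+1} = y_n + h·f(x_n, y_n).
x=0.000000, y=1.950000: f=1.248000 → y ← 1.950000 + 0.14·1.248000 = 2.124720
x=0.140000, y=2.124720: f=1.386673 → y ← 2.124720 + 0.14·1.386673 = 2.318854
x=0.280000, y=2.318854: f=1.591475 → y ← 2.318854 + 0.14·1.591475 = 2.541661
x=0.420000, y=2.541661: f=1.868331 → y ← 2.541661 + 0.14·1.868331 = 2.803227
x=0.560000, y=2.803227: f=2.223697 → y ← 2.803227 + 0.14·2.223697 = 3.114545
y(0.7) ≈ 3.1145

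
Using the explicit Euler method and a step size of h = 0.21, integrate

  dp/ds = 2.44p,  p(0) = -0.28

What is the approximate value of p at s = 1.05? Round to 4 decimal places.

-2.2156

Euler: p_{n+1} = p_n + h·f(s_n, p_n).
s=0.000000, p=-0.280000: f=-0.683200 → p ← -0.280000 + 0.21·(-0.683200) = -0.423472
s=0.210000, p=-0.423472: f=-1.033272 → p ← -0.423472 + 0.21·(-1.033272) = -0.640459
s=0.420000, p=-0.640459: f=-1.562720 → p ← -0.640459 + 0.21·(-1.562720) = -0.968630
s=0.630000, p=-0.968630: f=-2.363458 → p ← -0.968630 + 0.21·(-2.363458) = -1.464956
s=0.840000, p=-1.464956: f=-3.574494 → p ← -1.464956 + 0.21·(-3.574494) = -2.215600
p(1.05) ≈ -2.2156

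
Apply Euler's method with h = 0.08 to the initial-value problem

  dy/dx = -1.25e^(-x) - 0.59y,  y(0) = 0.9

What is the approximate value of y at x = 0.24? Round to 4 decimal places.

Euler: y_{n+1} = y_n + h·f(x_n, y_n).
x=0.000000, y=0.900000: f=-1.781000 → y ← 0.900000 + 0.08·(-1.781000) = 0.757520
x=0.080000, y=0.757520: f=-1.600832 → y ← 0.757520 + 0.08·(-1.600832) = 0.629453
x=0.160000, y=0.629453: f=-1.436557 → y ← 0.629453 + 0.08·(-1.436557) = 0.514529
y(0.24) ≈ 0.5145

0.5145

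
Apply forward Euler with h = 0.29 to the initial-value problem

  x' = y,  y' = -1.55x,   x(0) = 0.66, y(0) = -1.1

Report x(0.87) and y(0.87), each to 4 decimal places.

-0.5135, -1.5212

Euler on (x,y): x_{n+1} = x_n + h·x', y_{n+1} = y_n + h·y'.
0.000000: (0.660000, -1.100000); f=(-1.100000, -1.023000) → (0.341000, -1.396670)
0.290000: (0.341000, -1.396670); f=(-1.396670, -0.528550) → (-0.064034, -1.549950)
0.580000: (-0.064034, -1.549950); f=(-1.549950, 0.099253) → (-0.513520, -1.521166)
(x(0.87), y(0.87)) ≈ (-0.5135, -1.5212)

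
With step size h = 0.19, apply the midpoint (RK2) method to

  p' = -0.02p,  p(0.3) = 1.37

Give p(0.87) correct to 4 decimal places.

Midpoint: k1 = f(x_n, p_n); k2 = f(x_n + h/2, p_n + (h/2)·k1); p_{n+1} = p_n + h·k2.
x=0.300000, p=1.370000:
  k1 = f(0.300000, 1.370000) = -0.027400
  k2 = f(0.395000, 1.367397) = -0.027348
  p ← 1.370000 + 0.19·(-0.027348) = 1.364804
x=0.490000, p=1.364804:
  k1 = f(0.490000, 1.364804) = -0.027296
  k2 = f(0.585000, 1.362211) = -0.027244
  p ← 1.364804 + 0.19·(-0.027244) = 1.359627
x=0.680000, p=1.359627:
  k1 = f(0.680000, 1.359627) = -0.027193
  k2 = f(0.775000, 1.357044) = -0.027141
  p ← 1.359627 + 0.19·(-0.027141) = 1.354471
p(0.87) ≈ 1.3545

1.3545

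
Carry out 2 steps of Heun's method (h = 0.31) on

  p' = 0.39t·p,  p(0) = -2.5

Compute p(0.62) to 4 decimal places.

-2.6936

Heun: k1 = f(t_n, p_n); k2 = f(t_n + h, p_n + h·k1); p_{n+1} = p_n + (h/2)·(k1 + k2).
t=0.000000, p=-2.500000:
  k1 = f(0.000000, -2.500000) = 0.000000
  k2 = f(0.310000, -2.500000) = -0.302250
  p ← -2.500000 + (0.31/2)·(0.000000 + (-0.302250)) = -2.546849
t=0.310000, p=-2.546849:
  k1 = f(0.310000, -2.546849) = -0.307914
  k2 = f(0.620000, -2.642302) = -0.638909
  p ← -2.546849 + (0.31/2)·(-0.307914 + (-0.638909)) = -2.693606
p(0.62) ≈ -2.6936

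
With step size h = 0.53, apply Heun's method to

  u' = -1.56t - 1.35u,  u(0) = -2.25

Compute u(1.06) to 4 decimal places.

-1.2762

Heun: k1 = f(t_n, u_n); k2 = f(t_n + h, u_n + h·k1); u_{n+1} = u_n + (h/2)·(k1 + k2).
t=0.000000, u=-2.250000:
  k1 = f(0.000000, -2.250000) = 3.037500
  k2 = f(0.530000, -0.640125) = 0.037369
  u ← -2.250000 + (0.53/2)·(3.037500 + 0.037369) = -1.435160
t=0.530000, u=-1.435160:
  k1 = f(0.530000, -1.435160) = 1.110666
  k2 = f(1.060000, -0.846507) = -0.510816
  u ← -1.435160 + (0.53/2)·(1.110666 + (-0.510816)) = -1.276200
u(1.06) ≈ -1.2762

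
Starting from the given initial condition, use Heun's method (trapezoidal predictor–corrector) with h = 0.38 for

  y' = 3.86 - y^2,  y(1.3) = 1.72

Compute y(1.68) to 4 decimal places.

1.8164

Heun: k1 = f(t_n, y_n); k2 = f(t_n + h, y_n + h·k1); y_{n+1} = y_n + (h/2)·(k1 + k2).
t=1.300000, y=1.720000:
  k1 = f(1.300000, 1.720000) = 0.901600
  k2 = f(1.680000, 2.062608) = -0.394352
  y ← 1.720000 + (0.38/2)·(0.901600 + (-0.394352)) = 1.816377
y(1.68) ≈ 1.8164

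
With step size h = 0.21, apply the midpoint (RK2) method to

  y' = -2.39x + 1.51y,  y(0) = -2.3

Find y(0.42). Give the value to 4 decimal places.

Midpoint: k1 = f(x_n, y_n); k2 = f(x_n + h/2, y_n + (h/2)·k1); y_{n+1} = y_n + h·k2.
x=0.000000, y=-2.300000:
  k1 = f(0.000000, -2.300000) = -3.473000
  k2 = f(0.105000, -2.664665) = -4.274594
  y ← -2.300000 + 0.21·(-4.274594) = -3.197665
x=0.210000, y=-3.197665:
  k1 = f(0.210000, -3.197665) = -5.330374
  k2 = f(0.315000, -3.757354) = -6.426455
  y ← -3.197665 + 0.21·(-6.426455) = -4.547220
y(0.42) ≈ -4.5472

-4.5472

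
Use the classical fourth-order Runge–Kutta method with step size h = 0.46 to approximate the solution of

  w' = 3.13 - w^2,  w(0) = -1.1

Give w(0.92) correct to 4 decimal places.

1.2515

RK4: k1 = f(t_n, w_n); k2 = f(t_n + h/2, w_n + (h/2)·k1); k3 = f(t_n + h/2, w_n + (h/2)·k2); k4 = f(t_n + h, w_n + h·k3); w_{n+1} = w_n + (h/6)·(k1 + 2k2 + 2k3 + k4).
t=0.000000, w=-1.100000:
  k1 = f(0.000000, -1.100000) = 1.920000
  k2 = f(0.230000, -0.658400) = 2.696509
  k3 = f(0.230000, -0.479803) = 2.899789
  k4 = f(0.460000, 0.233903) = 3.075289
  w ← -1.100000 + (0.46/6)·(k1 + 2k2 + 2k3 + k4) = 0.141071
t=0.460000, w=0.141071:
  k1 = f(0.460000, 0.141071) = 3.110099
  k2 = f(0.690000, 0.856394) = 2.396589
  k3 = f(0.690000, 0.692287) = 2.650739
  k4 = f(0.920000, 1.360411) = 1.279281
  w ← 0.141071 + (0.46/6)·(k1 + 2k2 + 2k3 + k4) = 1.251514
w(0.92) ≈ 1.2515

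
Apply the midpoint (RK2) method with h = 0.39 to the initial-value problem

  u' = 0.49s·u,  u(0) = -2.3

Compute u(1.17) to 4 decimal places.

-3.1954

Midpoint: k1 = f(s_n, u_n); k2 = f(s_n + h/2, u_n + (h/2)·k1); u_{n+1} = u_n + h·k2.
s=0.000000, u=-2.300000:
  k1 = f(0.000000, -2.300000) = 0.000000
  k2 = f(0.195000, -2.300000) = -0.219765
  u ← -2.300000 + 0.39·(-0.219765) = -2.385708
s=0.390000, u=-2.385708:
  k1 = f(0.390000, -2.385708) = -0.455909
  k2 = f(0.585000, -2.474611) = -0.709347
  u ← -2.385708 + 0.39·(-0.709347) = -2.662354
s=0.780000, u=-2.662354:
  k1 = f(0.780000, -2.662354) = -1.017552
  k2 = f(0.975000, -2.860776) = -1.366736
  u ← -2.662354 + 0.39·(-1.366736) = -3.195381
u(1.17) ≈ -3.1954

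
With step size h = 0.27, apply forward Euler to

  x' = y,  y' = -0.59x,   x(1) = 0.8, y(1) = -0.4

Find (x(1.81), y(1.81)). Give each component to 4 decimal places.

0.3774, -0.7252

Euler on (x,y): x_{n+1} = x_n + h·x', y_{n+1} = y_n + h·y'.
1.000000: (0.800000, -0.400000); f=(-0.400000, -0.472000) → (0.692000, -0.527440)
1.270000: (0.692000, -0.527440); f=(-0.527440, -0.408280) → (0.549591, -0.637676)
1.540000: (0.549591, -0.637676); f=(-0.637676, -0.324259) → (0.377419, -0.725225)
(x(1.81), y(1.81)) ≈ (0.3774, -0.7252)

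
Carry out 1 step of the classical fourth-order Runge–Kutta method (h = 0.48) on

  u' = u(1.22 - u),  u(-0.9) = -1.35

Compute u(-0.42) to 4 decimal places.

-10.7534

RK4: k1 = f(t_n, u_n); k2 = f(t_n + h/2, u_n + (h/2)·k1); k3 = f(t_n + h/2, u_n + (h/2)·k2); k4 = f(t_n + h, u_n + h·k3); u_{n+1} = u_n + (h/6)·(k1 + 2k2 + 2k3 + k4).
t=-0.900000, u=-1.350000:
  k1 = f(-0.900000, -1.350000) = -3.469500
  k2 = f(-0.660000, -2.182680) = -7.426962
  k3 = f(-0.660000, -3.132471) = -13.633988
  k4 = f(-0.420000, -7.894314) = -71.951257
  u ← -1.350000 + (0.48/6)·(k1 + 2k2 + 2k3 + k4) = -10.753412
u(-0.42) ≈ -10.7534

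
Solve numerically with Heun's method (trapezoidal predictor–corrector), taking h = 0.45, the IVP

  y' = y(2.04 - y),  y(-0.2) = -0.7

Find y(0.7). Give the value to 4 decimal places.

-19.7267

Heun: k1 = f(t_n, y_n); k2 = f(t_n + h, y_n + h·k1); y_{n+1} = y_n + (h/2)·(k1 + k2).
t=-0.200000, y=-0.700000:
  k1 = f(-0.200000, -0.700000) = -1.918000
  k2 = f(0.250000, -1.563100) = -5.632006
  y ← -0.700000 + (0.45/2)·(-1.918000 + (-5.632006)) = -2.398751
t=0.250000, y=-2.398751:
  k1 = f(0.250000, -2.398751) = -10.647460
  k2 = f(0.700000, -7.190108) = -66.365479
  y ← -2.398751 + (0.45/2)·(-10.647460 + (-66.365479)) = -19.726663
y(0.7) ≈ -19.7267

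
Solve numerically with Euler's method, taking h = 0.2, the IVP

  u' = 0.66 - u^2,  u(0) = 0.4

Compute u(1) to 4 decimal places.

Euler: u_{n+1} = u_n + h·f(x_n, u_n).
x=0.000000, u=0.400000: f=0.500000 → u ← 0.400000 + 0.2·0.500000 = 0.500000
x=0.200000, u=0.500000: f=0.410000 → u ← 0.500000 + 0.2·0.410000 = 0.582000
x=0.400000, u=0.582000: f=0.321276 → u ← 0.582000 + 0.2·0.321276 = 0.646255
x=0.600000, u=0.646255: f=0.242354 → u ← 0.646255 + 0.2·0.242354 = 0.694726
x=0.800000, u=0.694726: f=0.177356 → u ← 0.694726 + 0.2·0.177356 = 0.730197
u(1) ≈ 0.7302

0.7302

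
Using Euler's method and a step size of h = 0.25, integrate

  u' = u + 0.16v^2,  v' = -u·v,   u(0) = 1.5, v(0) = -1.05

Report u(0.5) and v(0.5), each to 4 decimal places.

2.4161, -0.3414

Euler on (u,v): u_{n+1} = u_n + h·u', v_{n+1} = v_n + h·v'.
0.000000: (1.500000, -1.050000); f=(1.676400, 1.575000) → (1.919100, -0.656250)
0.250000: (1.919100, -0.656250); f=(1.988006, 1.259409) → (2.416102, -0.341398)
(u(0.5), v(0.5)) ≈ (2.4161, -0.3414)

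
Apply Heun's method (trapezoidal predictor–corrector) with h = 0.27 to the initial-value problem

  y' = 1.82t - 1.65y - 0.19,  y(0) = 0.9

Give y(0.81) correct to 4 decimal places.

0.5802

Heun: k1 = f(t_n, y_n); k2 = f(t_n + h, y_n + h·k1); y_{n+1} = y_n + (h/2)·(k1 + k2).
t=0.000000, y=0.900000:
  k1 = f(0.000000, 0.900000) = -1.675000
  k2 = f(0.270000, 0.447750) = -0.437387
  y ← 0.900000 + (0.27/2)·(-1.675000 + (-0.437387)) = 0.614828
t=0.270000, y=0.614828:
  k1 = f(0.270000, 0.614828) = -0.713066
  k2 = f(0.540000, 0.422300) = 0.096005
  y ← 0.614828 + (0.27/2)·(-0.713066 + 0.096005) = 0.531525
t=0.540000, y=0.531525:
  k1 = f(0.540000, 0.531525) = -0.084215
  k2 = f(0.810000, 0.508786) = 0.444703
  y ← 0.531525 + (0.27/2)·(-0.084215 + 0.444703) = 0.580190
y(0.81) ≈ 0.5802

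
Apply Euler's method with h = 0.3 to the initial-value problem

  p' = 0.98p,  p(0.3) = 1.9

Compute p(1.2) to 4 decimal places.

Euler: p_{n+1} = p_n + h·f(x_n, p_n).
x=0.300000, p=1.900000: f=1.862000 → p ← 1.900000 + 0.3·1.862000 = 2.458600
x=0.600000, p=2.458600: f=2.409428 → p ← 2.458600 + 0.3·2.409428 = 3.181428
x=0.900000, p=3.181428: f=3.117800 → p ← 3.181428 + 0.3·3.117800 = 4.116768
p(1.2) ≈ 4.1168

4.1168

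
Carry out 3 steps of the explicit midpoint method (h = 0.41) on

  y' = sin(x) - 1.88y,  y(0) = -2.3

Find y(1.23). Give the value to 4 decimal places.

0.0141

Midpoint: k1 = f(x_n, y_n); k2 = f(x_n + h/2, y_n + (h/2)·k1); y_{n+1} = y_n + h·k2.
x=0.000000, y=-2.300000:
  k1 = f(0.000000, -2.300000) = 4.324000
  k2 = f(0.205000, -1.413580) = 2.861098
  y ← -2.300000 + 0.41·2.861098 = -1.126950
x=0.410000, y=-1.126950:
  k1 = f(0.410000, -1.126950) = 2.517275
  k2 = f(0.615000, -0.610909) = 1.725467
  y ← -1.126950 + 0.41·1.725467 = -0.419509
x=0.820000, y=-0.419509:
  k1 = f(0.820000, -0.419509) = 1.519822
  k2 = f(1.025000, -0.107945) = 1.057651
  y ← -0.419509 + 0.41·1.057651 = 0.014128
y(1.23) ≈ 0.0141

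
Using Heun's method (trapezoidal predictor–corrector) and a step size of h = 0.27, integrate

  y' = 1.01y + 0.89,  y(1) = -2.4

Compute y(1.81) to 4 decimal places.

Heun: k1 = f(t_n, y_n); k2 = f(t_n + h, y_n + h·k1); y_{n+1} = y_n + (h/2)·(k1 + k2).
t=1.000000, y=-2.400000:
  k1 = f(1.000000, -2.400000) = -1.534000
  k2 = f(1.270000, -2.814180) = -1.952322
  y ← -2.400000 + (0.27/2)·(-1.534000 + (-1.952322)) = -2.870653
t=1.270000, y=-2.870653:
  k1 = f(1.270000, -2.870653) = -2.009360
  k2 = f(1.540000, -3.413181) = -2.557312
  y ← -2.870653 + (0.27/2)·(-2.009360 + (-2.557312)) = -3.487154
t=1.540000, y=-3.487154:
  k1 = f(1.540000, -3.487154) = -2.632026
  k2 = f(1.810000, -4.197801) = -3.349779
  y ← -3.487154 + (0.27/2)·(-2.632026 + (-3.349779)) = -4.294698
y(1.81) ≈ -4.2947

-4.2947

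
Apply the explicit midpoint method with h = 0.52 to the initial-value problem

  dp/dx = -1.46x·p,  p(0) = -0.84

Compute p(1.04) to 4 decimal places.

Midpoint: k1 = f(x_n, p_n); k2 = f(x_n + h/2, p_n + (h/2)·k1); p_{n+1} = p_n + h·k2.
x=0.000000, p=-0.840000:
  k1 = f(0.000000, -0.840000) = 0.000000
  k2 = f(0.260000, -0.840000) = 0.318864
  p ← -0.840000 + 0.52·0.318864 = -0.674191
x=0.520000, p=-0.674191:
  k1 = f(0.520000, -0.674191) = 0.511846
  k2 = f(0.780000, -0.541111) = 0.616217
  p ← -0.674191 + 0.52·0.616217 = -0.353758
p(1.04) ≈ -0.3538

-0.3538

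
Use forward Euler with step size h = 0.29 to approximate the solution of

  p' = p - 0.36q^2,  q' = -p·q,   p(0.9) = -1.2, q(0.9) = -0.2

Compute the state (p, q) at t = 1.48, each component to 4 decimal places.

Euler on (p,q): p_{n+1} = p_n + h·p', q_{n+1} = q_n + h·q'.
0.900000: (-1.200000, -0.200000); f=(-1.214400, -0.240000) → (-1.552176, -0.269600)
1.190000: (-1.552176, -0.269600); f=(-1.578342, -0.418467) → (-2.009895, -0.390955)
(p(1.48), q(1.48)) ≈ (-2.0099, -0.3910)

-2.0099, -0.3910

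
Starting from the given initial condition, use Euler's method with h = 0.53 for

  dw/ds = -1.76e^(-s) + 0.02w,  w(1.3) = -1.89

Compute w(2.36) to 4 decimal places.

Euler: w_{n+1} = w_n + h·f(s_n, w_n).
s=1.300000, w=-1.890000: f=-0.517456 → w ← -1.890000 + 0.53·(-0.517456) = -2.164252
s=1.830000, w=-2.164252: f=-0.325613 → w ← -2.164252 + 0.53·(-0.325613) = -2.336827
w(2.36) ≈ -2.3368

-2.3368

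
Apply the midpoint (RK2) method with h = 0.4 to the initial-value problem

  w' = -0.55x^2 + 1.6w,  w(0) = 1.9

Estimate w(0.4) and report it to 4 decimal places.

Midpoint: k1 = f(x_n, w_n); k2 = f(x_n + h/2, w_n + (h/2)·k1); w_{n+1} = w_n + h·k2.
x=0.000000, w=1.900000:
  k1 = f(0.000000, 1.900000) = 3.040000
  k2 = f(0.200000, 2.508000) = 3.990800
  w ← 1.900000 + 0.4·3.990800 = 3.496320
w(0.4) ≈ 3.4963

3.4963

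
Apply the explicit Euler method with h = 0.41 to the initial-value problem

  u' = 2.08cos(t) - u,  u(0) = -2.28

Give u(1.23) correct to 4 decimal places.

Euler: u_{n+1} = u_n + h·f(t_n, u_n).
t=0.000000, u=-2.280000: f=4.360000 → u ← -2.280000 + 0.41·4.360000 = -0.492400
t=0.410000, u=-0.492400: f=2.400011 → u ← -0.492400 + 0.41·2.400011 = 0.491605
t=0.820000, u=0.491605: f=0.927415 → u ← 0.491605 + 0.41·0.927415 = 0.871845
u(1.23) ≈ 0.8718

0.8718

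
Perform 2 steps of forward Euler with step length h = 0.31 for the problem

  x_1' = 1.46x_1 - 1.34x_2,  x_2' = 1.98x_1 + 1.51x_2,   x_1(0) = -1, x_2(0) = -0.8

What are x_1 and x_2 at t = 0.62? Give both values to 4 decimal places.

Euler on (x_1,x_2): x_1_{n+1} = x_1_n + h·x_1', x_2_{n+1} = x_2_n + h·x_2'.
0.000000: (-1.000000, -0.800000); f=(-0.388000, -3.188000) → (-1.120280, -1.788280)
0.310000: (-1.120280, -1.788280); f=(0.760686, -4.918457) → (-0.884467, -3.313002)
(x_1(0.62), x_2(0.62)) ≈ (-0.8845, -3.3130)

-0.8845, -3.3130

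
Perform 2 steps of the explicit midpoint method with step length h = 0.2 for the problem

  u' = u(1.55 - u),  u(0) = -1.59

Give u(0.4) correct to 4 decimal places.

-8.6840

Midpoint: k1 = f(t_n, u_n); k2 = f(t_n + h/2, u_n + (h/2)·k1); u_{n+1} = u_n + h·k2.
t=0.000000, u=-1.590000:
  k1 = f(0.000000, -1.590000) = -4.992600
  k2 = f(0.100000, -2.089260) = -7.603360
  u ← -1.590000 + 0.2·(-7.603360) = -3.110672
t=0.200000, u=-3.110672:
  k1 = f(0.200000, -3.110672) = -14.497822
  k2 = f(0.300000, -4.560454) = -27.866448
  u ← -3.110672 + 0.2·(-27.866448) = -8.683962
u(0.4) ≈ -8.6840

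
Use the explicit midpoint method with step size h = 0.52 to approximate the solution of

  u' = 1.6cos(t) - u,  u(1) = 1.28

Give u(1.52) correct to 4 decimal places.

Midpoint: k1 = f(t_n, u_n); k2 = f(t_n + h/2, u_n + (h/2)·k1); u_{n+1} = u_n + h·k2.
t=1.000000, u=1.280000:
  k1 = f(1.000000, 1.280000) = -0.415516
  k2 = f(1.260000, 1.171966) = -0.682659
  u ← 1.280000 + 0.52·(-0.682659) = 0.925017
u(1.52) ≈ 0.9250

0.9250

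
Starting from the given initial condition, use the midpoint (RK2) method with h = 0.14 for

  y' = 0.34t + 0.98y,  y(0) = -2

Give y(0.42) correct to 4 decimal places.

Midpoint: k1 = f(t_n, y_n); k2 = f(t_n + h/2, y_n + (h/2)·k1); y_{n+1} = y_n + h·k2.
t=0.000000, y=-2.000000:
  k1 = f(0.000000, -2.000000) = -1.960000
  k2 = f(0.070000, -2.137200) = -2.070656
  y ← -2.000000 + 0.14·(-2.070656) = -2.289892
t=0.140000, y=-2.289892:
  k1 = f(0.140000, -2.289892) = -2.196494
  k2 = f(0.210000, -2.443646) = -2.323373
  y ← -2.289892 + 0.14·(-2.323373) = -2.615164
t=0.280000, y=-2.615164:
  k1 = f(0.280000, -2.615164) = -2.467661
  k2 = f(0.350000, -2.787900) = -2.613142
  y ← -2.615164 + 0.14·(-2.613142) = -2.981004
y(0.42) ≈ -2.9810

-2.9810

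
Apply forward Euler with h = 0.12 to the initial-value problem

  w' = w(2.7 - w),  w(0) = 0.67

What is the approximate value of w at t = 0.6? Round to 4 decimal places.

Euler: w_{n+1} = w_n + h·f(t_n, w_n).
t=0.000000, w=0.670000: f=1.360100 → w ← 0.670000 + 0.12·1.360100 = 0.833212
t=0.120000, w=0.833212: f=1.555430 → w ← 0.833212 + 0.12·1.555430 = 1.019864
t=0.240000, w=1.019864: f=1.713510 → w ← 1.019864 + 0.12·1.713510 = 1.225485
t=0.360000, w=1.225485: f=1.806996 → w ← 1.225485 + 0.12·1.806996 = 1.442324
t=0.480000, w=1.442324: f=1.813976 → w ← 1.442324 + 0.12·1.813976 = 1.660001
w(0.6) ≈ 1.6600

1.6600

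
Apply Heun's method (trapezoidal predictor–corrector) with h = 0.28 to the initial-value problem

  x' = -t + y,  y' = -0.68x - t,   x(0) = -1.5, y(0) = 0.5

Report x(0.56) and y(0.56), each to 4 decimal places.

-1.2463, 0.8622

Heun on (x,y): k1 = f(t_n, state_n); k2 = f(t_n + h, state_n + h·k1); state_{n+1} = state_n + (h/2)·(k1 + k2).
0.000000: (-1.500000, 0.500000)
  k1 = (0.500000, 1.020000)
  predictor → (-1.360000, 0.785600)
  k2 = (0.505600, 0.644800)
  → (-1.359216, 0.733072)
0.280000: (-1.359216, 0.733072)
  k1 = (0.453072, 0.644267)
  predictor → (-1.232356, 0.913467)
  k2 = (0.353467, 0.278002)
  → (-1.246301, 0.862190)
(x(0.56), y(0.56)) ≈ (-1.2463, 0.8622)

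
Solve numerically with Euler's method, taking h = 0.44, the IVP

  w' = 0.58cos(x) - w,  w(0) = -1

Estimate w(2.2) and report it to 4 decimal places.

Euler: w_{n+1} = w_n + h·f(x_n, w_n).
x=0.000000, w=-1.000000: f=1.580000 → w ← -1.000000 + 0.44·1.580000 = -0.304800
x=0.440000, w=-0.304800: f=0.829556 → w ← -0.304800 + 0.44·0.829556 = 0.060205
x=0.880000, w=0.060205: f=0.309343 → w ← 0.060205 + 0.44·0.309343 = 0.196316
x=1.320000, w=0.196316: f=-0.052374 → w ← 0.196316 + 0.44·(-0.052374) = 0.173271
x=1.760000, w=0.173271: f=-0.282356 → w ← 0.173271 + 0.44·(-0.282356) = 0.049035
w(2.2) ≈ 0.0490

0.0490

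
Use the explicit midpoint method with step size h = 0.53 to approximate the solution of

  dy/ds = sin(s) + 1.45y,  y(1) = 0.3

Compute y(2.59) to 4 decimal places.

Midpoint: k1 = f(s_n, y_n); k2 = f(s_n + h/2, y_n + (h/2)·k1); y_{n+1} = y_n + h·k2.
s=1.000000, y=0.300000:
  k1 = f(1.000000, 0.300000) = 1.276471
  k2 = f(1.265000, 0.638265) = 1.879091
  y ← 0.300000 + 0.53·1.879091 = 1.295918
s=1.530000, y=1.295918:
  k1 = f(1.530000, 1.295918) = 2.878250
  k2 = f(1.795000, 2.058655) = 3.960021
  y ← 1.295918 + 0.53·3.960021 = 3.394729
s=2.060000, y=3.394729:
  k1 = f(2.060000, 3.394729) = 5.805065
  k2 = f(2.325000, 4.933072) = 7.881771
  y ← 3.394729 + 0.53·7.881771 = 7.572068
y(2.59) ≈ 7.5721

7.5721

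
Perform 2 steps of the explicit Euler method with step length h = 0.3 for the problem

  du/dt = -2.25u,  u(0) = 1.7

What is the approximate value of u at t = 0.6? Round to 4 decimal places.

0.1796

Euler: u_{n+1} = u_n + h·f(t_n, u_n).
t=0.000000, u=1.700000: f=-3.825000 → u ← 1.700000 + 0.3·(-3.825000) = 0.552500
t=0.300000, u=0.552500: f=-1.243125 → u ← 0.552500 + 0.3·(-1.243125) = 0.179563
u(0.6) ≈ 0.1796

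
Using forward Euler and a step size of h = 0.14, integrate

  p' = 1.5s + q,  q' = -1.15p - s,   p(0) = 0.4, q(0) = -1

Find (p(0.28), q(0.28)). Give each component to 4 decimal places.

0.1404, -1.1259

Euler on (p,q): p_{n+1} = p_n + h·p', q_{n+1} = q_n + h·q'.
0.000000: (0.400000, -1.000000); f=(-1.000000, -0.460000) → (0.260000, -1.064400)
0.140000: (0.260000, -1.064400); f=(-0.854400, -0.439000) → (0.140384, -1.125860)
(p(0.28), q(0.28)) ≈ (0.1404, -1.1259)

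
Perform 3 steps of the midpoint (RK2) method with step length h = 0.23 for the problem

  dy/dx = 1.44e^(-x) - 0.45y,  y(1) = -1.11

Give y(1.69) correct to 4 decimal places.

Midpoint: k1 = f(x_n, y_n); k2 = f(x_n + h/2, y_n + (h/2)·k1); y_{n+1} = y_n + h·k2.
x=1.000000, y=-1.110000:
  k1 = f(1.000000, -1.110000) = 1.029246
  k2 = f(1.115000, -0.991637) = 0.918435
  y ← -1.110000 + 0.23·0.918435 = -0.898760
x=1.230000, y=-0.898760:
  k1 = f(1.230000, -0.898760) = 0.825343
  k2 = f(1.345000, -0.803846) = 0.736908
  y ← -0.898760 + 0.23·0.736908 = -0.729271
x=1.460000, y=-0.729271:
  k1 = f(1.460000, -0.729271) = 0.662592
  k2 = f(1.575000, -0.653073) = 0.591974
  y ← -0.729271 + 0.23·0.591974 = -0.593117
y(1.69) ≈ -0.5931

-0.5931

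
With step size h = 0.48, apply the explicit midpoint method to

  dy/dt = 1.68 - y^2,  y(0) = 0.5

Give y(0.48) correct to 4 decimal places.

Midpoint: k1 = f(t_n, y_n); k2 = f(t_n + h/2, y_n + (h/2)·k1); y_{n+1} = y_n + h·k2.
t=0.000000, y=0.500000:
  k1 = f(0.000000, 0.500000) = 1.430000
  k2 = f(0.240000, 0.843200) = 0.969014
  y ← 0.500000 + 0.48·0.969014 = 0.965127
y(0.48) ≈ 0.9651

0.9651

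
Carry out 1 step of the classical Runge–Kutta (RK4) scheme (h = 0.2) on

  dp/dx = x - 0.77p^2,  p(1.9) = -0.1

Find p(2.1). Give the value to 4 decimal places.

0.2965

RK4: k1 = f(x_n, p_n); k2 = f(x_n + h/2, p_n + (h/2)·k1); k3 = f(x_n + h/2, p_n + (h/2)·k2); k4 = f(x_n + h, p_n + h·k3); p_{n+1} = p_n + (h/6)·(k1 + 2k2 + 2k3 + k4).
x=1.900000, p=-0.100000:
  k1 = f(1.900000, -0.100000) = 1.892300
  k2 = f(2.000000, 0.089230) = 1.993869
  k3 = f(2.000000, 0.099387) = 1.992394
  k4 = f(2.100000, 0.298479) = 2.031401
  p ← -0.100000 + (0.2/6)·(k1 + 2k2 + 2k3 + k4) = 0.296541
p(2.1) ≈ 0.2965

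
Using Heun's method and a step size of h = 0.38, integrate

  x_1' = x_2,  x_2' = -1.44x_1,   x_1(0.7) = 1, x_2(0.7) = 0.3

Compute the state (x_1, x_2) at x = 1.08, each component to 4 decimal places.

Heun on (x_1,x_2): k1 = f(x_n, state_n); k2 = f(x_n + h, state_n + h·k1); state_{n+1} = state_n + (h/2)·(k1 + k2).
0.700000: (1.000000, 0.300000)
  k1 = (0.300000, -1.440000)
  predictor → (1.114000, -0.247200)
  k2 = (-0.247200, -1.604160)
  → (1.010032, -0.278390)
(x_1(1.08), x_2(1.08)) ≈ (1.0100, -0.2784)

1.0100, -0.2784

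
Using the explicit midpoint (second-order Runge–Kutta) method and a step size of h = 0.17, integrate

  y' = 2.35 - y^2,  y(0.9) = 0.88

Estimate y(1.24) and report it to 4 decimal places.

1.2591

Midpoint: k1 = f(t_n, y_n); k2 = f(t_n + h/2, y_n + (h/2)·k1); y_{n+1} = y_n + h·k2.
t=0.900000, y=0.880000:
  k1 = f(0.900000, 0.880000) = 1.575600
  k2 = f(0.985000, 1.013926) = 1.321954
  y ← 0.880000 + 0.17·1.321954 = 1.104732
t=1.070000, y=1.104732:
  k1 = f(1.070000, 1.104732) = 1.129567
  k2 = f(1.155000, 1.200745) = 0.908211
  y ← 1.104732 + 0.17·0.908211 = 1.259128
y(1.24) ≈ 1.2591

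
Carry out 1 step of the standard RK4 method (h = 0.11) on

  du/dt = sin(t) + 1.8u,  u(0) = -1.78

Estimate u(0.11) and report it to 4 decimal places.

RK4: k1 = f(t_n, u_n); k2 = f(t_n + h/2, u_n + (h/2)·k1); k3 = f(t_n + h/2, u_n + (h/2)·k2); k4 = f(t_n + h, u_n + h·k3); u_{n+1} = u_n + (h/6)·(k1 + 2k2 + 2k3 + k4).
t=0.000000, u=-1.780000:
  k1 = f(0.000000, -1.780000) = -3.204000
  k2 = f(0.055000, -1.956220) = -3.466224
  k3 = f(0.055000, -1.970642) = -3.492184
  k4 = f(0.110000, -2.164140) = -3.785674
  u ← -1.780000 + (0.11/6)·(k1 + 2k2 + 2k3 + k4) = -2.163286
u(0.11) ≈ -2.1633

-2.1633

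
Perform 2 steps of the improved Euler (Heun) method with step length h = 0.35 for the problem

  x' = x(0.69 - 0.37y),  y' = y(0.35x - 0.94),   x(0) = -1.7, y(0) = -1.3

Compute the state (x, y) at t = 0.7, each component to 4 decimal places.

-3.2985, -0.4205

Heun on (x,y): k1 = f(t_n, state_n); k2 = f(t_n + h, state_n + h·k1); state_{n+1} = state_n + (h/2)·(k1 + k2).
0.000000: (-1.700000, -1.300000)
  k1 = (-1.990700, 1.995500)
  predictor → (-2.396745, -0.601575)
  k2 = (-2.187228, 1.070118)
  → (-2.431137, -0.763517)
0.350000: (-2.431137, -0.763517)
  k1 = (-2.364284, 1.367381)
  predictor → (-3.258637, -0.284934)
  k2 = (-2.592003, 0.592811)
  → (-3.298488, -0.420483)
(x(0.7), y(0.7)) ≈ (-3.2985, -0.4205)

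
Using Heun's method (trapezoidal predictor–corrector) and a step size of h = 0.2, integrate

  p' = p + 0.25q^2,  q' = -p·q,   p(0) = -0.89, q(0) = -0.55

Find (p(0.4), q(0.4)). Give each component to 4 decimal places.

-1.2711, -0.8401

Heun on (p,q): k1 = f(t_n, state_n); k2 = f(t_n + h, state_n + h·k1); state_{n+1} = state_n + (h/2)·(k1 + k2).
0.000000: (-0.890000, -0.550000)
  k1 = (-0.814375, -0.489500)
  predictor → (-1.052875, -0.647900)
  k2 = (-0.947931, -0.682158)
  → (-1.066231, -0.667166)
0.200000: (-1.066231, -0.667166)
  k1 = (-0.954953, -0.711353)
  predictor → (-1.257221, -0.809436)
  k2 = (-1.093424, -1.017641)
  → (-1.271068, -0.840065)
(p(0.4), q(0.4)) ≈ (-1.2711, -0.8401)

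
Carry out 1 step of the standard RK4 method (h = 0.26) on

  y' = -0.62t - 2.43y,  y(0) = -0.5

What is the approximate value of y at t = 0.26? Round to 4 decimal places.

-0.2834

RK4: k1 = f(t_n, y_n); k2 = f(t_n + h/2, y_n + (h/2)·k1); k3 = f(t_n + h/2, y_n + (h/2)·k2); k4 = f(t_n + h, y_n + h·k3); y_{n+1} = y_n + (h/6)·(k1 + 2k2 + 2k3 + k4).
t=0.000000, y=-0.500000:
  k1 = f(0.000000, -0.500000) = 1.215000
  k2 = f(0.130000, -0.342050) = 0.750582
  k3 = f(0.130000, -0.402424) = 0.897291
  k4 = f(0.260000, -0.266704) = 0.486891
  y ← -0.500000 + (0.26/6)·(k1 + 2k2 + 2k3 + k4) = -0.283436
y(0.26) ≈ -0.2834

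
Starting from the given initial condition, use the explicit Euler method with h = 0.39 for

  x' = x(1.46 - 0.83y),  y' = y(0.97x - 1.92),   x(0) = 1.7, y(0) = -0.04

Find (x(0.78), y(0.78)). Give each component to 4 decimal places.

4.2528, -0.0454

Euler on (x,y): x_{n+1} = x_n + h·x', y_{n+1} = y_n + h·y'.
0.000000: (1.700000, -0.040000); f=(2.538440, 0.010840) → (2.689992, -0.035772)
0.390000: (2.689992, -0.035772); f=(4.007257, -0.024658) → (4.252822, -0.045389)
(x(0.78), y(0.78)) ≈ (4.2528, -0.0454)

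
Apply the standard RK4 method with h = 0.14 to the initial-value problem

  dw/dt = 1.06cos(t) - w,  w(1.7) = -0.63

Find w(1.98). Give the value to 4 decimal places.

RK4: k1 = f(t_n, w_n); k2 = f(t_n + h/2, w_n + (h/2)·k1); k3 = f(t_n + h/2, w_n + (h/2)·k2); k4 = f(t_n + h, w_n + h·k3); w_{n+1} = w_n + (h/6)·(k1 + 2k2 + 2k3 + k4).
t=1.700000, w=-0.630000:
  k1 = f(1.700000, -0.630000) = 0.493425
  k2 = f(1.770000, -0.595460) = 0.385698
  k3 = f(1.770000, -0.603001) = 0.393239
  k4 = f(1.840000, -0.574947) = 0.293025
  w ← -0.630000 + (0.14/6)·(k1 + 2k2 + 2k3 + k4) = -0.575299
t=1.840000, w=-0.575299:
  k1 = f(1.840000, -0.575299) = 0.293377
  k2 = f(1.910000, -0.554763) = 0.202062
  k3 = f(1.910000, -0.561155) = 0.208454
  k4 = f(1.980000, -0.546116) = 0.124364
  w ← -0.575299 + (0.14/6)·(k1 + 2k2 + 2k3 + k4) = -0.546394
w(1.98) ≈ -0.5464

-0.5464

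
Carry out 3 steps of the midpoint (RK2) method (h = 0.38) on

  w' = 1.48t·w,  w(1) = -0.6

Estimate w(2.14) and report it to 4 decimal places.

-6.5468

Midpoint: k1 = f(t_n, w_n); k2 = f(t_n + h/2, w_n + (h/2)·k1); w_{n+1} = w_n + h·k2.
t=1.000000, w=-0.600000:
  k1 = f(1.000000, -0.600000) = -0.888000
  k2 = f(1.190000, -0.768720) = -1.353870
  w ← -0.600000 + 0.38·(-1.353870) = -1.114470
t=1.380000, w=-1.114470:
  k1 = f(1.380000, -1.114470) = -2.276194
  k2 = f(1.570000, -1.546947) = -3.594487
  w ← -1.114470 + 0.38·(-3.594487) = -2.480376
t=1.760000, w=-2.480376:
  k1 = f(1.760000, -2.480376) = -6.460882
  k2 = f(1.950000, -3.707943) = -10.701124
  w ← -2.480376 + 0.38·(-10.701124) = -6.546803
w(2.14) ≈ -6.5468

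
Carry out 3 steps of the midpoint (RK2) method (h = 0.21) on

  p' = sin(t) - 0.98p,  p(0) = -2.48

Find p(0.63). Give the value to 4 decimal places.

Midpoint: k1 = f(t_n, p_n); k2 = f(t_n + h/2, p_n + (h/2)·k1); p_{n+1} = p_n + h·k2.
t=0.000000, p=-2.480000:
  k1 = f(0.000000, -2.480000) = 2.430400
  k2 = f(0.105000, -2.224808) = 2.285119
  p ← -2.480000 + 0.21·2.285119 = -2.000125
t=0.210000, p=-2.000125:
  k1 = f(0.210000, -2.000125) = 2.168582
  k2 = f(0.315000, -1.772424) = 2.046792
  p ← -2.000125 + 0.21·2.046792 = -1.570299
t=0.420000, p=-1.570299:
  k1 = f(0.420000, -1.570299) = 1.946653
  k2 = f(0.525000, -1.365900) = 1.839795
  p ← -1.570299 + 0.21·1.839795 = -1.183942
p(0.63) ≈ -1.1839

-1.1839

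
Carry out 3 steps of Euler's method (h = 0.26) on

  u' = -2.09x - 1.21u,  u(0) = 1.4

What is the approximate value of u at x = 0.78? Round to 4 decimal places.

Euler: u_{n+1} = u_n + h·f(x_n, u_n).
x=0.000000, u=1.400000: f=-1.694000 → u ← 1.400000 + 0.26·(-1.694000) = 0.959560
x=0.260000, u=0.959560: f=-1.704468 → u ← 0.959560 + 0.26·(-1.704468) = 0.516398
x=0.520000, u=0.516398: f=-1.711642 → u ← 0.516398 + 0.26·(-1.711642) = 0.071371
u(0.78) ≈ 0.0714

0.0714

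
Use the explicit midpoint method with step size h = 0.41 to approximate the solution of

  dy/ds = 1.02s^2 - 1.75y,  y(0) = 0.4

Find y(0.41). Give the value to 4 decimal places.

0.2335

Midpoint: k1 = f(s_n, y_n); k2 = f(s_n + h/2, y_n + (h/2)·k1); y_{n+1} = y_n + h·k2.
s=0.000000, y=0.400000:
  k1 = f(0.000000, 0.400000) = -0.700000
  k2 = f(0.205000, 0.256500) = -0.406010
  y ← 0.400000 + 0.41·(-0.406010) = 0.233536
y(0.41) ≈ 0.2335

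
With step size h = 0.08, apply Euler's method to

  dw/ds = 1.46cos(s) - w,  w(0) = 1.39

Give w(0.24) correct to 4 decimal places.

1.4037

Euler: w_{n+1} = w_n + h·f(s_n, w_n).
s=0.000000, w=1.390000: f=0.070000 → w ← 1.390000 + 0.08·0.070000 = 1.395600
s=0.080000, w=1.395600: f=0.059730 → w ← 1.395600 + 0.08·0.059730 = 1.400378
s=0.160000, w=1.400378: f=0.040973 → w ← 1.400378 + 0.08·0.040973 = 1.403656
w(0.24) ≈ 1.4037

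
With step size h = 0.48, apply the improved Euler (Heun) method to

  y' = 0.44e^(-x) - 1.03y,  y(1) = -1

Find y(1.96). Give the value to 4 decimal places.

-0.3397

Heun: k1 = f(x_n, y_n); k2 = f(x_n + h, y_n + h·k1); y_{n+1} = y_n + (h/2)·(k1 + k2).
x=1.000000, y=-1.000000:
  k1 = f(1.000000, -1.000000) = 1.191867
  k2 = f(1.480000, -0.427904) = 0.540902
  y ← -1.000000 + (0.48/2)·(1.191867 + 0.540902) = -0.584136
x=1.480000, y=-0.584136:
  k1 = f(1.480000, -0.584136) = 0.701820
  k2 = f(1.960000, -0.247262) = 0.316657
  y ← -0.584136 + (0.48/2)·(0.701820 + 0.316657) = -0.339701
y(1.96) ≈ -0.3397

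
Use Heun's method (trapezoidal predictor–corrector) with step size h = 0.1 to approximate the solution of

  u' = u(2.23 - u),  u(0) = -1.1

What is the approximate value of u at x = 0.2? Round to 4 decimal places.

Heun: k1 = f(x_n, u_n); k2 = f(x_n + h, u_n + h·k1); u_{n+1} = u_n + (h/2)·(k1 + k2).
x=0.000000, u=-1.100000:
  k1 = f(0.000000, -1.100000) = -3.663000
  k2 = f(0.100000, -1.466300) = -5.419885
  u ← -1.100000 + (0.1/2)·(-3.663000 + (-5.419885)) = -1.554144
x=0.100000, u=-1.554144:
  k1 = f(0.100000, -1.554144) = -5.881106
  k2 = f(0.200000, -2.142255) = -9.366484
  u ← -1.554144 + (0.1/2)·(-5.881106 + (-9.366484)) = -2.316524
u(0.2) ≈ -2.3165

-2.3165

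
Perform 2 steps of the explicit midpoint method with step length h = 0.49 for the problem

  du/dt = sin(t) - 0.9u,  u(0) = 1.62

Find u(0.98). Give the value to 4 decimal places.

Midpoint: k1 = f(t_n, u_n); k2 = f(t_n + h/2, u_n + (h/2)·k1); u_{n+1} = u_n + h·k2.
t=0.000000, u=1.620000:
  k1 = f(0.000000, 1.620000) = -1.458000
  k2 = f(0.245000, 1.262790) = -0.893955
  u ← 1.620000 + 0.49·(-0.893955) = 1.181962
t=0.490000, u=1.181962:
  k1 = f(0.490000, 1.181962) = -0.593140
  k2 = f(0.735000, 1.036643) = -0.262391
  u ← 1.181962 + 0.49·(-0.262391) = 1.053390
u(0.98) ≈ 1.0534

1.0534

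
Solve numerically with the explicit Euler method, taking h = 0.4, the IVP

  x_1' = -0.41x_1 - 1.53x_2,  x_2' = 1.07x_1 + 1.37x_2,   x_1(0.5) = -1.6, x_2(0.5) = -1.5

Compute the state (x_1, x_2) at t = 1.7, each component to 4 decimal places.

4.2036, -6.8458

Euler on (x_1,x_2): x_1_{n+1} = x_1_n + h·x_1', x_2_{n+1} = x_2_n + h·x_2'.
0.500000: (-1.600000, -1.500000); f=(2.951000, -3.767000) → (-0.419600, -3.006800)
0.900000: (-0.419600, -3.006800); f=(4.772440, -4.568288) → (1.489376, -4.834115)
1.300000: (1.489376, -4.834115); f=(6.785552, -5.029106) → (4.203597, -6.845757)
(x_1(1.7), x_2(1.7)) ≈ (4.2036, -6.8458)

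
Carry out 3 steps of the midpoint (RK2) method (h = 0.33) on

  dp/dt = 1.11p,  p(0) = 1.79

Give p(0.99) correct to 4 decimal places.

Midpoint: k1 = f(t_n, p_n); k2 = f(t_n + h/2, p_n + (h/2)·k1); p_{n+1} = p_n + h·k2.
t=0.000000, p=1.790000:
  k1 = f(0.000000, 1.790000) = 1.986900
  k2 = f(0.165000, 2.117838) = 2.350801
  p ← 1.790000 + 0.33·2.350801 = 2.565764
t=0.330000, p=2.565764:
  k1 = f(0.330000, 2.565764) = 2.847998
  k2 = f(0.495000, 3.035684) = 3.369609
  p ← 2.565764 + 0.33·3.369609 = 3.677735
t=0.660000, p=3.677735:
  k1 = f(0.660000, 3.677735) = 4.082286
  k2 = f(0.825000, 4.351312) = 4.829957
  p ← 3.677735 + 0.33·4.829957 = 5.271621
p(0.99) ≈ 5.2716

5.2716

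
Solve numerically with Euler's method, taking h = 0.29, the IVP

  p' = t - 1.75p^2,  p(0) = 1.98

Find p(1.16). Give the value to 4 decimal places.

0.4629

Euler: p_{n+1} = p_n + h·f(t_n, p_n).
t=0.000000, p=1.980000: f=-6.860700 → p ← 1.980000 + 0.29·(-6.860700) = -0.009603
t=0.290000, p=-0.009603: f=0.289839 → p ← -0.009603 + 0.29·0.289839 = 0.074450
t=0.580000, p=0.074450: f=0.570300 → p ← 0.074450 + 0.29·0.570300 = 0.239837
t=0.870000, p=0.239837: f=0.769337 → p ← 0.239837 + 0.29·0.769337 = 0.462945
p(1.16) ≈ 0.4629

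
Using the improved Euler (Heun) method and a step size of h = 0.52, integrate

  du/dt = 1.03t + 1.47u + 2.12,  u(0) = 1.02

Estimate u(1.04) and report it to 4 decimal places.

9.7820

Heun: k1 = f(t_n, u_n); k2 = f(t_n + h, u_n + h·k1); u_{n+1} = u_n + (h/2)·(k1 + k2).
t=0.000000, u=1.020000:
  k1 = f(0.000000, 1.020000) = 3.619400
  k2 = f(0.520000, 2.902088) = 6.921669
  u ← 1.020000 + (0.52/2)·(3.619400 + 6.921669) = 3.760678
t=0.520000, u=3.760678:
  k1 = f(0.520000, 3.760678) = 8.183797
  k2 = f(1.040000, 8.016252) = 14.975091
  u ← 3.760678 + (0.52/2)·(8.183797 + 14.975091) = 9.781989
u(1.04) ≈ 9.7820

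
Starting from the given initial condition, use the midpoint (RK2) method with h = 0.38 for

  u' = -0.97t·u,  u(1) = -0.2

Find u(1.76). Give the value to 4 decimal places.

Midpoint: k1 = f(t_n, u_n); k2 = f(t_n + h/2, u_n + (h/2)·k1); u_{n+1} = u_n + h·k2.
t=1.000000, u=-0.200000:
  k1 = f(1.000000, -0.200000) = 0.194000
  k2 = f(1.190000, -0.163140) = 0.188313
  u ← -0.200000 + 0.38·0.188313 = -0.128441
t=1.380000, u=-0.128441:
  k1 = f(1.380000, -0.128441) = 0.171931
  k2 = f(1.570000, -0.095774) = 0.145855
  u ← -0.128441 + 0.38·0.145855 = -0.073016
u(1.76) ≈ -0.0730

-0.0730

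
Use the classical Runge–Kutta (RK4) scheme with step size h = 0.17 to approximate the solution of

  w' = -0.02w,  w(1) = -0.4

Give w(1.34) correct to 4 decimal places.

RK4: k1 = f(x_n, w_n); k2 = f(x_n + h/2, w_n + (h/2)·k1); k3 = f(x_n + h/2, w_n + (h/2)·k2); k4 = f(x_n + h, w_n + h·k3); w_{n+1} = w_n + (h/6)·(k1 + 2k2 + 2k3 + k4).
x=1.000000, w=-0.400000:
  k1 = f(1.000000, -0.400000) = 0.008000
  k2 = f(1.085000, -0.399320) = 0.007986
  k3 = f(1.085000, -0.399321) = 0.007986
  k4 = f(1.170000, -0.398642) = 0.007973
  w ← -0.400000 + (0.17/6)·(k1 + 2k2 + 2k3 + k4) = -0.398642
x=1.170000, w=-0.398642:
  k1 = f(1.170000, -0.398642) = 0.007973
  k2 = f(1.255000, -0.397965) = 0.007959
  k3 = f(1.255000, -0.397966) = 0.007959
  k4 = f(1.340000, -0.397289) = 0.007946
  w ← -0.398642 + (0.17/6)·(k1 + 2k2 + 2k3 + k4) = -0.397289
w(1.34) ≈ -0.3973

-0.3973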